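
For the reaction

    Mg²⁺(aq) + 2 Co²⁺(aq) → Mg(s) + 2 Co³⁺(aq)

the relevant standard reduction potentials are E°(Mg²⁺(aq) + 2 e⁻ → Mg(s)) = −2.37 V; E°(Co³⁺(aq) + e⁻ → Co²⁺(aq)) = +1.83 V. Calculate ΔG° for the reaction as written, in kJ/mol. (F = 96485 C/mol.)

+810 kJ/mol

In the reaction as written Mg²⁺(aq) is reduced, so the Mg²⁺/Mg couple is the cathode and Co³⁺/Co²⁺ is the anode.
E°cell = −2.37 − (+1.83) = −4.20 V; balancing electrons gives n = 2.
ΔG° = −nFE°cell = −(2)(96485)(−4.20) J/mol = +810 kJ/mol.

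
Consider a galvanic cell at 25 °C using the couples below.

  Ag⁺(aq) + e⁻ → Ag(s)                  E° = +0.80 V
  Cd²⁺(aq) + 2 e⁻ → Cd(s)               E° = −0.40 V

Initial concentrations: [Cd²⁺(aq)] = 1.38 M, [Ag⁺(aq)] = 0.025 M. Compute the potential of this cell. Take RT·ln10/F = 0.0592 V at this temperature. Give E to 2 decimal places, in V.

The Ag⁺/Ag couple has the more positive E°, so it is the cathode; Cd²⁺/Cd is the anode.
The standard potential is +0.80 − (−0.40) = +1.20 V and the balanced reaction transfers n = 2 electrons.
The balanced reaction is 2 Ag⁺(aq) + Cd(s) → 2 Ag(s) + Cd²⁺(aq), so Q = [Cd²⁺(aq)] / [Ag⁺(aq)]^2 = 2.21×10^3 and log Q = 3.344.
By the Nernst equation, E = +1.20 − (0.0592/2)·(3.344) = +1.10 V.

+1.10 V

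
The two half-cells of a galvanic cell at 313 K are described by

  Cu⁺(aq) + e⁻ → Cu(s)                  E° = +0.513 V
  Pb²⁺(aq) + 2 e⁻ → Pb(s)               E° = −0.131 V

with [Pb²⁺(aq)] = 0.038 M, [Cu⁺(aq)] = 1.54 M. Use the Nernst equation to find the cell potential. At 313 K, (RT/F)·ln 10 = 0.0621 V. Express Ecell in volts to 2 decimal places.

+0.70 V

The Cu⁺/Cu couple has the more positive E°, so it is the cathode; Pb²⁺/Pb is the anode.
E°cell = E°cat − E°an = +0.513 − (−0.131) = +0.644 V; n = 2.
For the overall reaction 2 Cu⁺(aq) + Pb(s) → 2 Cu(s) + Pb²⁺(aq), Q = [Pb²⁺(aq)] / [Cu⁺(aq)]^2 = 0.016, giving log Q = −1.795.
Applying E = E° − (RT ln10/nF)·log Q gives +0.644 − (0.0621/2)(−1.795) = +0.70 V.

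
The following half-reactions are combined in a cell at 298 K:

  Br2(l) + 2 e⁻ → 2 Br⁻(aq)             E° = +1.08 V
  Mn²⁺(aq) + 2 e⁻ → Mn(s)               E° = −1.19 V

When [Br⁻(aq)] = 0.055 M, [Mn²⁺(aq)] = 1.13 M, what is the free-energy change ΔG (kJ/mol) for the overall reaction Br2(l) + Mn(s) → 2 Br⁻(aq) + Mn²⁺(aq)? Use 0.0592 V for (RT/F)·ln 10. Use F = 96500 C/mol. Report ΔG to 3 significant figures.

−452 kJ/mol

E°cell = +1.08 − (−1.19) = +2.27 V; the balanced reaction transfers n = 2 electrons.
Here Q = [Br⁻(aq)]^2·[Mn²⁺(aq)] = 0.00342 (log Q = −2.466), giving E = +2.27 − (0.0592/2)·(−2.466) = +2.3430 V.
ΔG = −nFE = −(2)(96500)(+2.3430) J/mol = −452 kJ/mol.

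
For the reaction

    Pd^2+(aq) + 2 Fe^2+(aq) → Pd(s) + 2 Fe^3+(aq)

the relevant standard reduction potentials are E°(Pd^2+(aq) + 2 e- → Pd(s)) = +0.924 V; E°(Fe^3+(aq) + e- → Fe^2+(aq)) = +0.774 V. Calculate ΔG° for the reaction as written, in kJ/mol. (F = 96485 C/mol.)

In the reaction as written Pd^2+(aq) is reduced, so the Pd²⁺/Pd couple is the cathode and Fe³⁺/Fe²⁺ is the anode.
E°cell = +0.924 − (+0.774) = +0.150 V; balancing electrons gives n = 2.
ΔG° = −nFE°cell = −(2)(96485)(+0.150) J/mol = −28.9 kJ/mol.

−28.9 kJ/mol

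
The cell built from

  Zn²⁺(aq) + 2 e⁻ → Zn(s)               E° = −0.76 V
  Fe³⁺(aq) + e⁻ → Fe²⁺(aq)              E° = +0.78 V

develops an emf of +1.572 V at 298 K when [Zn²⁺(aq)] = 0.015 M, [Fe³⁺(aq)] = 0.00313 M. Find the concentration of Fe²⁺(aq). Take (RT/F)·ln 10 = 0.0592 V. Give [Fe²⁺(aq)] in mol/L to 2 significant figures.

With Fe³⁺/Fe²⁺ at the cathode and Zn²⁺/Zn at the anode, E°cell = +0.78 − (−0.76) = +1.54 V (n = 2).
Rearranging E = E° − (0.0592/n)·log Q gives log Q = 2(+1.54 − (+1.572))/0.0592 = −1.081.
For 2 Fe³⁺(aq) + Zn(s) → 2 Fe²⁺(aq) + Zn²⁺(aq), the reaction quotient is Q = ([Fe²⁺(aq)]^2·[Zn²⁺(aq)]) / [Fe³⁺(aq)]^2.
Substituting the known concentrations and solving, log [Fe²⁺(aq)] = −2.133 and [Fe²⁺(aq)] = 0.0074 M.

0.0074 M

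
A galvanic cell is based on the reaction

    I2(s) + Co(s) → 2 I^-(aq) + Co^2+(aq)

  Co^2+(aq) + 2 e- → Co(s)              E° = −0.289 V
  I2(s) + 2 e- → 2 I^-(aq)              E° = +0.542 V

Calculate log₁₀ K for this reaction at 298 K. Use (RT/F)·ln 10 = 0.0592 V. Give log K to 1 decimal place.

log K = 28.1

The I₂/I⁻ couple is reduced (cathode); E°cell = +0.542 − (−0.289) = +0.831 V with n = 2.
At equilibrium E = 0, so log K = nE°cell / 0.0592 = (2)(+0.831) / 0.0592 = 28.1.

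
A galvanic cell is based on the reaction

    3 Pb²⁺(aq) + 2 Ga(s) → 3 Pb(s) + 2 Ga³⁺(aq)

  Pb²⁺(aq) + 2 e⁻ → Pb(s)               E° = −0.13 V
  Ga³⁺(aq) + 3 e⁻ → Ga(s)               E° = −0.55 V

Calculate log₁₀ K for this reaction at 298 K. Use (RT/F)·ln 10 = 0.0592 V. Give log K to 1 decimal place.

log K = 42.6

The Pb²⁺/Pb couple is reduced (cathode); E°cell = −0.13 − (−0.55) = +0.42 V with n = 6.
At equilibrium E = 0, so log K = nE°cell / 0.0592 = (6)(+0.42) / 0.0592 = 42.6.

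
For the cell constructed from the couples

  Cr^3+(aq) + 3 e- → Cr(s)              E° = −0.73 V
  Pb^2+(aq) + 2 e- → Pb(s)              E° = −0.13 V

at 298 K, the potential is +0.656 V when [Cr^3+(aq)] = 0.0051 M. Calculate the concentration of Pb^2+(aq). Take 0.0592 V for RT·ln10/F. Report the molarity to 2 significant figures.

The Pb²⁺/Pb couple has the larger reduction potential, so it is the cathode: E°cell = −0.13 − (−0.73) = +0.60 V and n = 6.
Since E = E° − (0.0592/n)·log Q, log Q = n(E° − E)/0.0592 = −5.676.
The balanced reaction is 3 Pb^2+(aq) + 2 Cr(s) → 3 Pb(s) + 2 Cr^3+(aq), so Q = [Cr^3+(aq)]^2 / [Pb^2+(aq)]^3.
Solving for the unknown gives log [Pb^2+(aq)] = 0.364, so [Pb^2+(aq)] ≈ 2.3 M.

2.3 M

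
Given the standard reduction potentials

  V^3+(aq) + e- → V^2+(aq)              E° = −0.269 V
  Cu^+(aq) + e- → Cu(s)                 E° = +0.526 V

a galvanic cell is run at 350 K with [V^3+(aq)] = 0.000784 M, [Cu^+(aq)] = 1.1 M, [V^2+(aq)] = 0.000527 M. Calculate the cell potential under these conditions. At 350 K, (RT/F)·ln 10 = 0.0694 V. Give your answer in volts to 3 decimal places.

The Cu⁺/Cu couple has the more positive E°, so it is the cathode; V³⁺/V²⁺ is the anode.
The standard potential is +0.526 − (−0.269) = +0.795 V and the balanced reaction transfers n = 1 electron.
For the overall reaction Cu^+(aq) + V^2+(aq) → Cu(s) + V^3+(aq), Q = [V^3+(aq)] / ([Cu^+(aq)]·[V^2+(aq)]) = 1.35, giving log Q = 0.131.
Applying E = E° − (RT ln10/nF)·log Q gives +0.795 − (0.0694/1)(0.131) = +0.786 V.

+0.786 V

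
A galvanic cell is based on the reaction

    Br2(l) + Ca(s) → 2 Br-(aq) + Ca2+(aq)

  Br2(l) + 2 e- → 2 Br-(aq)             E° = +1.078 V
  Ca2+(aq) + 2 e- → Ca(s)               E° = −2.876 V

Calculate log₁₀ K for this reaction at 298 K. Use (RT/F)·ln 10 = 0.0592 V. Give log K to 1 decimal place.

log K = 133.6

The Br₂/Br⁻ couple is reduced (cathode); E°cell = +1.078 − (−2.876) = +3.954 V with n = 2.
At equilibrium E = 0, so log K = nE°cell / 0.0592 = (2)(+3.954) / 0.0592 = 133.6.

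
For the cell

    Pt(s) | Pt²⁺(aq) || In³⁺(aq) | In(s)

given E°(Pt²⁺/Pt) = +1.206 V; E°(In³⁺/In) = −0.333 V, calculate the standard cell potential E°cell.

−1.539 V

By convention the left-hand electrode in cell notation is the anode (oxidation) and the right-hand electrode is the cathode (reduction).
E°cell = E°(right) − E°(left) = −0.333 − (+1.206) = −1.539 V.
The negative sign shows that, as written, the cell would require an external voltage to drive the reaction.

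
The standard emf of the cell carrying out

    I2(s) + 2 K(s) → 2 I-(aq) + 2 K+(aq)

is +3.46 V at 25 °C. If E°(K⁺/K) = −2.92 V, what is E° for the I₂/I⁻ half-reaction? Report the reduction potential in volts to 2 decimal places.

+0.54 V

In the reaction as written the I₂/I⁻ couple is reduced (cathode) and K⁺/K is oxidized (anode), so E°cell = E°(I₂/I⁻) − E°(K⁺/K).
E°(I₂/I⁻) = E°cell + E°(anode) = +3.46 + (−2.92) = +0.54 V.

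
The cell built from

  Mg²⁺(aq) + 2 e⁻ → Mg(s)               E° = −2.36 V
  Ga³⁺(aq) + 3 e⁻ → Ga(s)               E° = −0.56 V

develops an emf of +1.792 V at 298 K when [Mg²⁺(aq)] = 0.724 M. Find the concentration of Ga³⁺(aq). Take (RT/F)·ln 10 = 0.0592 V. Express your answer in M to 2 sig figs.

0.24 M

The Ga³⁺/Ga couple has the larger reduction potential, so it is the cathode: E°cell = −0.56 − (−2.36) = +1.80 V and n = 6.
Since E = E° − (0.0592/n)·log Q, log Q = n(E° − E)/0.0592 = 0.811.
Balancing electrons gives 2 Ga³⁺(aq) + 3 Mg(s) → 2 Ga(s) + 3 Mg²⁺(aq); thus Q = [Mg²⁺(aq)]^3 / [Ga³⁺(aq)]^2.
Substituting the known concentrations and solving, log [Ga³⁺(aq)] = −0.616 and [Ga³⁺(aq)] = 0.24 M.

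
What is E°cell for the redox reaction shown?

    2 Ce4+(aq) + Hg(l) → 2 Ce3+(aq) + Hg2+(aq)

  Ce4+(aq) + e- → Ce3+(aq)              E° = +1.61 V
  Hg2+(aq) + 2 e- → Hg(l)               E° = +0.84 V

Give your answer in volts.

Ce4+(aq) gains electrons, so the Ce⁴⁺/Ce³⁺ couple is the cathode; the Hg²⁺/Hg couple is the anode.
E°cell = E°(cathode) − E°(anode) = +1.61 − (+0.84) = +0.77 V.

+0.77 V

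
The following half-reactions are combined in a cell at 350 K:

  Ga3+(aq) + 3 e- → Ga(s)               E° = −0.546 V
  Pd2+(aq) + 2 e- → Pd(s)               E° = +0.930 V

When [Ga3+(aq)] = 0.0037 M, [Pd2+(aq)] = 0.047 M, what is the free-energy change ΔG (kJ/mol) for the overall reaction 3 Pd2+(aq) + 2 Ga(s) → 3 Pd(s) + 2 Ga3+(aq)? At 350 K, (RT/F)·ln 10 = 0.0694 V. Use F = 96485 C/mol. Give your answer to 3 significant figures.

−860 kJ/mol

E°cell = +0.930 − (−0.546) = +1.476 V; the balanced reaction transfers n = 6 electrons.
Here Q = [Ga3+(aq)]^2 / [Pd2+(aq)]^3 = 0.132 (log Q = −0.880), giving E = +1.476 − (0.0694/6)·(−0.880) = +1.4862 V.
ΔG = −nFE = −(6)(96485)(+1.4862) J/mol = −860 kJ/mol.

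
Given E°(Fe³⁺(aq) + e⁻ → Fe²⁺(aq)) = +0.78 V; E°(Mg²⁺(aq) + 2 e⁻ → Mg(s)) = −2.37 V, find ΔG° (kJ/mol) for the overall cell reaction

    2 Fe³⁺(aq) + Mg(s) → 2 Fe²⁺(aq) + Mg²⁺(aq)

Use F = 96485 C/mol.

In the reaction as written Fe³⁺(aq) is reduced, so the Fe³⁺/Fe²⁺ couple is the cathode and Mg²⁺/Mg is the anode.
E°cell = +0.78 − (−2.37) = +3.15 V; balancing electrons gives n = 2.
ΔG° = −nFE°cell = −(2)(96485)(+3.15) J/mol = −608 kJ/mol.

−608 kJ/mol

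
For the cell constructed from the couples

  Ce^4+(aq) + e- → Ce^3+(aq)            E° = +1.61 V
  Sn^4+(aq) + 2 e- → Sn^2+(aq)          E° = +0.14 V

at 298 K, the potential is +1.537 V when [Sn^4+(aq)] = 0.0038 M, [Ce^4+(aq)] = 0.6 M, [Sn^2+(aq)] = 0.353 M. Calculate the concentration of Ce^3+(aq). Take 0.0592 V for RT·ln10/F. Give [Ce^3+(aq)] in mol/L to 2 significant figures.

With Ce⁴⁺/Ce³⁺ at the cathode and Sn⁴⁺/Sn²⁺ at the anode, E°cell = +1.61 − (+0.14) = +1.47 V (n = 2).
From the Nernst equation, log Q = n(E° − E)/0.0592 = 2·(+1.47 − (+1.537))/0.0592 = −2.264.
Balancing electrons gives 2 Ce^4+(aq) + Sn^2+(aq) → 2 Ce^3+(aq) + Sn^4+(aq); thus Q = ([Ce^3+(aq)]^2·[Sn^4+(aq)]) / ([Ce^4+(aq)]^2·[Sn^2+(aq)]).
Isolating [Ce^3+(aq)] in Q = 10^{−2.264} yields log [Ce^3+(aq)] = −0.370, i.e. 0.43 M.

0.43 M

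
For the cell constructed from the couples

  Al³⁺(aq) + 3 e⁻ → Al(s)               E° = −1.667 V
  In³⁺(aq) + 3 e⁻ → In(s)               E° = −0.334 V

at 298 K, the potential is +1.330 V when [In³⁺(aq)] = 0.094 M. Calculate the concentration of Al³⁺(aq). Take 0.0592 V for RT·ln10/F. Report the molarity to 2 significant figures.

0.13 M

The In³⁺/In couple has the larger reduction potential, so it is the cathode: E°cell = −0.334 − (−1.667) = +1.333 V and n = 3.
From the Nernst equation, log Q = n(E° − E)/0.0592 = 3·(+1.333 − (+1.330))/0.0592 = 0.152.
For In³⁺(aq) + Al(s) → In(s) + Al³⁺(aq), the reaction quotient is Q = [Al³⁺(aq)] / [In³⁺(aq)].
Substituting the known concentrations and solving, log [Al³⁺(aq)] = −0.875 and [Al³⁺(aq)] = 0.13 M.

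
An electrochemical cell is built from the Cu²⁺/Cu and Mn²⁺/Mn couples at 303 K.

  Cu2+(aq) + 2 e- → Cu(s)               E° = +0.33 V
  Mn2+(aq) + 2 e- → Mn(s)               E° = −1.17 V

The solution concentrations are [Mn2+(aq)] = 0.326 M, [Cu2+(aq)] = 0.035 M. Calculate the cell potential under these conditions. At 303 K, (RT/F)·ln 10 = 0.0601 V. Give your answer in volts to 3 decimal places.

Since E°(Cu²⁺/Cu) > E°(Mn²⁺/Mn), Cu²⁺/Cu serves as the cathode.
The standard potential is +0.33 − (−1.17) = +1.50 V and the balanced reaction transfers n = 2 electrons.
The balanced reaction is Cu2+(aq) + Mn(s) → Cu(s) + Mn2+(aq), so Q = [Mn2+(aq)] / [Cu2+(aq)] = 9.31 and log Q = 0.969.
E = E° − (0.0601/n)·log Q = +1.50 − (0.0601/2)(0.969) = +1.471 V.

+1.471 V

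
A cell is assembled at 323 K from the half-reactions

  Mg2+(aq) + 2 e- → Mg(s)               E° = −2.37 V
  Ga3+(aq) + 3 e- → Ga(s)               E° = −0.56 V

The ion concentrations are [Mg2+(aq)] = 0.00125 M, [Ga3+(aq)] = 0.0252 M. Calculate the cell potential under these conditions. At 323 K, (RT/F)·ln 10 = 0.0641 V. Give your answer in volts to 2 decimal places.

+1.87 V

Ga³⁺/Ga is reduced (cathode, E° = −0.56 V) and Mg²⁺/Mg is oxidized (anode).
The standard potential is −0.56 − (−2.37) = +1.81 V and the balanced reaction transfers n = 6 electrons.
For the overall reaction 2 Ga3+(aq) + 3 Mg(s) → 2 Ga(s) + 3 Mg2+(aq), Q = [Mg2+(aq)]^3 / [Ga3+(aq)]^2 = 3.08×10^−6, giving log Q = −5.512.
By the Nernst equation, E = +1.81 − (0.0641/6)·(−5.512) = +1.87 V.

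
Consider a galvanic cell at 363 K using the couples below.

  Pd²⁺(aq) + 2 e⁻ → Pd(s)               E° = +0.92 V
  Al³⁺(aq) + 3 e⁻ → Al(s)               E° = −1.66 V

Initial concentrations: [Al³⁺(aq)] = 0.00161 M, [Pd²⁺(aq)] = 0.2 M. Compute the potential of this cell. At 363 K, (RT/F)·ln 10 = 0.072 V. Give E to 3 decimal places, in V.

+2.622 V

The Pd²⁺/Pd couple has the more positive E°, so it is the cathode; Al³⁺/Al is the anode.
E°cell = E°cat − E°an = +0.92 − (−1.66) = +2.58 V; n = 6.
Balancing gives 3 Pd²⁺(aq) + 2 Al(s) → 3 Pd(s) + 2 Al³⁺(aq); hence Q = [Al³⁺(aq)]^2 / [Pd²⁺(aq)]^3 = 0.000324 (log Q = −3.489).
By the Nernst equation, E = +2.58 − (0.072/6)·(−3.489) = +2.622 V.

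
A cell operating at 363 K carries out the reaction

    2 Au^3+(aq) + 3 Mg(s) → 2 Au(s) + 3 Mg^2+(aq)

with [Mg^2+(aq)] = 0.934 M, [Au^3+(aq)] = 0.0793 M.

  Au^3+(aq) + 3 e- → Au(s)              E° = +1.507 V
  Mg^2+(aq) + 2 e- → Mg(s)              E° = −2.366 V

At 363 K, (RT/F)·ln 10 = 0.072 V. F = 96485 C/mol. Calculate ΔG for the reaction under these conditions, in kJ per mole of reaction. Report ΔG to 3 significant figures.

The standard cell potential is +1.507 − (−2.366) = +3.873 V, with n = 6 electrons in the balanced equation.
Q = [Mg^2+(aq)]^3 / [Au^3+(aq)]^2 = 130, so log Q = 2.112 and E = +3.873 − (0.072/6)(2.112) = +3.8477 V.
Finally ΔG = −nFE = −(6)(96485 C/mol)(+3.8477 V) = −2230 kJ/mol.

−2230 kJ/mol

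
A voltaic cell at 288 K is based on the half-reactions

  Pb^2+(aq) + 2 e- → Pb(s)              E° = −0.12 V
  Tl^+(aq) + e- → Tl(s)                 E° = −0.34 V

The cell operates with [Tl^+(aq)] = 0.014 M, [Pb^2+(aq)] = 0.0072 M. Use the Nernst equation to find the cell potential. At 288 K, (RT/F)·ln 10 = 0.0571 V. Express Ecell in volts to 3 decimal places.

+0.265 V

Since E°(Pb²⁺/Pb) > E°(Tl⁺/Tl), Pb²⁺/Pb serves as the cathode.
E°cell = E°cat − E°an = −0.12 − (−0.34) = +0.22 V; n = 2.
Balancing gives Pb^2+(aq) + 2 Tl(s) → Pb(s) + 2 Tl^+(aq); hence Q = [Tl^+(aq)]^2 / [Pb^2+(aq)] = 0.0272 (log Q = −1.565).
By the Nernst equation, E = +0.22 − (0.0571/2)·(−1.565) = +0.265 V.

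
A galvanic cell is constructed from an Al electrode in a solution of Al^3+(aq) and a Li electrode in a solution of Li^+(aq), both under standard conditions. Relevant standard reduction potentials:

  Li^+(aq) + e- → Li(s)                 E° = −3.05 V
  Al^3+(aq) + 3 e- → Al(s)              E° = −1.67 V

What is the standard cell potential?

The Al³⁺/Al couple has the higher E°, so Al ion is reduced (cathode) and Li is oxidized (anode).
E°cell = E°(cathode) − E°(anode) = −1.67 − (−3.05) = +1.38 V.

+1.38 V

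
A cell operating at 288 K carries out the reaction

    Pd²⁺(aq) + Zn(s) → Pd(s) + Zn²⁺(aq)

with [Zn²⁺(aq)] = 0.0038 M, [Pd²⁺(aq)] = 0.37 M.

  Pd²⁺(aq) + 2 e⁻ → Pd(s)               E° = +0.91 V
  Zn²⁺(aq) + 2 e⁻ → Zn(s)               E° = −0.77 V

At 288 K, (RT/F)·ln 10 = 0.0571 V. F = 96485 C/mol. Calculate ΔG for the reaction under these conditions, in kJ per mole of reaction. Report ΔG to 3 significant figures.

With Pd²⁺/Pd reduced at the cathode, E°cell = +0.91 − (−0.77) = +1.68 V and n = 2.
Q = [Zn²⁺(aq)] / [Pd²⁺(aq)] = 0.0103, so log Q = −1.988 and E = +1.68 − (0.0571/2)(−1.988) = +1.7368 V.
Then ΔG = −nFE = −2 × 96485 × +1.7368 J/mol = −335 kJ/mol.

−335 kJ/mol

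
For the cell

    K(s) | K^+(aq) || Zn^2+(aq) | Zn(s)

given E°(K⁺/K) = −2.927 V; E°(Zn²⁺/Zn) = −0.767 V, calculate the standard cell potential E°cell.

+2.160 V

By convention the left-hand electrode in cell notation is the anode (oxidation) and the right-hand electrode is the cathode (reduction).
E°cell = E°(right) − E°(left) = −0.767 − (−2.927) = +2.160 V.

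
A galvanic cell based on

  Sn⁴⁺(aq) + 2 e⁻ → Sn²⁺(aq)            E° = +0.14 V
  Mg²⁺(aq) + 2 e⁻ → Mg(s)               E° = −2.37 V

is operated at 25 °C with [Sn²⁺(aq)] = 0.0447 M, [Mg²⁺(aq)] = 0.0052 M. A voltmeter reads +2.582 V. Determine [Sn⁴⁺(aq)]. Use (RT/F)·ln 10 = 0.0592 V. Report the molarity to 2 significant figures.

0.063 M

With Sn⁴⁺/Sn²⁺ at the cathode and Mg²⁺/Mg at the anode, E°cell = +0.14 − (−2.37) = +2.51 V (n = 2).
Rearranging E = E° − (0.0592/n)·log Q gives log Q = 2(+2.51 − (+2.582))/0.0592 = −2.432.
Balancing electrons gives Sn⁴⁺(aq) + Mg(s) → Sn²⁺(aq) + Mg²⁺(aq); thus Q = ([Sn²⁺(aq)]·[Mg²⁺(aq)]) / [Sn⁴⁺(aq)].
Substituting the known concentrations and solving, log [Sn⁴⁺(aq)] = −1.202 and [Sn⁴⁺(aq)] = 0.063 M.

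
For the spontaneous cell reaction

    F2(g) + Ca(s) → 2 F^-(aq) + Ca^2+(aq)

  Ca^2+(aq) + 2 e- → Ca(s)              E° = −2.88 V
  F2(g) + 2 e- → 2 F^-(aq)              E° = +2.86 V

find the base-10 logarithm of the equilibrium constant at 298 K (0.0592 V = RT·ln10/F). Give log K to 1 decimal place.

The F₂/F⁻ couple is reduced (cathode); E°cell = +2.86 − (−2.88) = +5.74 V with n = 2.
At equilibrium E = 0, so log K = nE°cell / 0.0592 = (2)(+5.74) / 0.0592 = 193.9.

log K = 193.9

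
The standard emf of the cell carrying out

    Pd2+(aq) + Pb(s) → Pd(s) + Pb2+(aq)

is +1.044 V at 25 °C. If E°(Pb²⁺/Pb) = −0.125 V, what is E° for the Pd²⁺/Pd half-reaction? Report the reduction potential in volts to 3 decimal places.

+0.919 V

In the reaction as written the Pd²⁺/Pd couple is reduced (cathode) and Pb²⁺/Pb is oxidized (anode), so E°cell = E°(Pd²⁺/Pd) − E°(Pb²⁺/Pb).
E°(Pd²⁺/Pd) = E°cell + E°(anode) = +1.044 + (−0.125) = +0.919 V.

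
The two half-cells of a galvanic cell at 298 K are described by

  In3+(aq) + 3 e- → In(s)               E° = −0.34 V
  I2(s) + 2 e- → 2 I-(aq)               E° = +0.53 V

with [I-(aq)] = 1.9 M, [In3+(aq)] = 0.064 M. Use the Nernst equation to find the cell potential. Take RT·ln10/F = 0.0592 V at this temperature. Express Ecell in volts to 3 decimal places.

Since E°(I₂/I⁻) > E°(In³⁺/In), I₂/I⁻ serves as the cathode.
E°cell = +0.53 − (−0.34) = +0.87 V, with n = 6 electrons transferred.
For the overall reaction 3 I2(s) + 2 In(s) → 6 I-(aq) + 2 In3+(aq), Q = [I-(aq)]^6·[In3+(aq)]^2 = 0.193, giving log Q = −0.715.
E = E° − (0.0592/n)·log Q = +0.87 − (0.0592/6)(−0.715) = +0.877 V.

+0.877 V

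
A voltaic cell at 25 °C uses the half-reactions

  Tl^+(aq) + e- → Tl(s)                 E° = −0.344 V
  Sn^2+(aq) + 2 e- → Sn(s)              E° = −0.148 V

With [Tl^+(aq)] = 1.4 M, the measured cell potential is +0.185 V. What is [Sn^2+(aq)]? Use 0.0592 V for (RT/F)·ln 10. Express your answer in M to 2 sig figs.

0.83 M

Sn²⁺/Sn is the cathode (higher E°); E°cell = −0.148 − (−0.344) = +0.196 V with n = 2.
Since E = E° − (0.0592/n)·log Q, log Q = n(E° − E)/0.0592 = 0.372.
The balanced reaction is Sn^2+(aq) + 2 Tl(s) → Sn(s) + 2 Tl^+(aq), so Q = [Tl^+(aq)]^2 / [Sn^2+(aq)].
Isolating [Sn^2+(aq)] in Q = 10^{0.372} yields log [Sn^2+(aq)] = −0.080, i.e. 0.83 M.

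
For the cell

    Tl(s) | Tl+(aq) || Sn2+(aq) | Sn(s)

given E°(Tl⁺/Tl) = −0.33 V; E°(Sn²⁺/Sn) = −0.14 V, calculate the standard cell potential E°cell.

By convention the left-hand electrode in cell notation is the anode (oxidation) and the right-hand electrode is the cathode (reduction).
E°cell = E°(right) − E°(left) = −0.14 − (−0.33) = +0.19 V.

+0.19 V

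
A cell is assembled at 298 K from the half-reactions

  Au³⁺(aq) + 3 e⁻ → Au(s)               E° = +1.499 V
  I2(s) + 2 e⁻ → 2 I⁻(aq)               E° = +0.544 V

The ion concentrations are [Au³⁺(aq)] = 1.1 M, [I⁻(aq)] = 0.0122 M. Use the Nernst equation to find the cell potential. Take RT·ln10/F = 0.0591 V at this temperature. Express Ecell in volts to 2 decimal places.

Au³⁺/Au is reduced (cathode, E° = +1.499 V) and I₂/I⁻ is oxidized (anode).
E°cell = +1.499 − (+0.544) = +0.955 V, with n = 6 electrons transferred.
The balanced reaction is 2 Au³⁺(aq) + 6 I⁻(aq) → 2 Au(s) + 3 I2(s), so Q = 1 / ([Au³⁺(aq)]^2·[I⁻(aq)]^6) = 2.51×10^11 and log Q = 11.399.
E = E° − (0.0591/n)·log Q = +0.955 − (0.0591/6)(11.399) = +0.84 V.

+0.84 V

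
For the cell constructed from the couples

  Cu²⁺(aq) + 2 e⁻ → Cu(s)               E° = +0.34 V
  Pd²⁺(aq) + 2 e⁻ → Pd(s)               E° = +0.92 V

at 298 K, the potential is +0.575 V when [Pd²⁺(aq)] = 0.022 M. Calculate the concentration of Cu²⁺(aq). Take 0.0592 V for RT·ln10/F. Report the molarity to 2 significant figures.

Pd²⁺/Pd is the cathode (higher E°); E°cell = +0.92 − (+0.34) = +0.58 V with n = 2.
Rearranging E = E° − (0.0592/n)·log Q gives log Q = 2(+0.58 − (+0.575))/0.0592 = 0.169.
The balanced reaction is Pd²⁺(aq) + Cu(s) → Pd(s) + Cu²⁺(aq), so Q = [Cu²⁺(aq)] / [Pd²⁺(aq)].
Solving for the unknown gives log [Cu²⁺(aq)] = −1.489, so [Cu²⁺(aq)] ≈ 0.032 M.

0.032 M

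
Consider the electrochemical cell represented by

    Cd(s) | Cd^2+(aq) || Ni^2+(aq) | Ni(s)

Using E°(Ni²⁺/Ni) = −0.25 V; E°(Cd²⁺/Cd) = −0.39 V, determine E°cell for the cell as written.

By convention the left-hand electrode in cell notation is the anode (oxidation) and the right-hand electrode is the cathode (reduction).
E°cell = E°(right) − E°(left) = −0.25 − (−0.39) = +0.14 V.

+0.14 V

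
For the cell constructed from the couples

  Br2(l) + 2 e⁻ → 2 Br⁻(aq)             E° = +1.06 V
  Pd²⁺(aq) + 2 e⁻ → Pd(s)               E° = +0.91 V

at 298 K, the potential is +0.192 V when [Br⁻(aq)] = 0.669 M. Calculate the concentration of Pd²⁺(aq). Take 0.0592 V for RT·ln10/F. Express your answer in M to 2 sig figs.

0.085 M

Br₂/Br⁻ is the cathode (higher E°); E°cell = +1.06 − (+0.91) = +0.15 V with n = 2.
Since E = E° − (0.0592/n)·log Q, log Q = n(E° − E)/0.0592 = −1.419.
For Br2(l) + Pd(s) → 2 Br⁻(aq) + Pd²⁺(aq), the reaction quotient is Q = [Br⁻(aq)]^2·[Pd²⁺(aq)].
Solving for the unknown gives log [Pd²⁺(aq)] = −1.070, so [Pd²⁺(aq)] ≈ 0.085 M.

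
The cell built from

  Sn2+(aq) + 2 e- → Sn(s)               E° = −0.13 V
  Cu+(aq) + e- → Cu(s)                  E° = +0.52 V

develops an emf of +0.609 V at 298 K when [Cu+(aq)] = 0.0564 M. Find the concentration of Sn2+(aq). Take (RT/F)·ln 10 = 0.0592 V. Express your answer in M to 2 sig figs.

0.077 M

Cu⁺/Cu is the cathode (higher E°); E°cell = +0.52 − (−0.13) = +0.65 V with n = 2.
Rearranging E = E° − (0.0592/n)·log Q gives log Q = 2(+0.65 − (+0.609))/0.0592 = 1.385.
The balanced reaction is 2 Cu+(aq) + Sn(s) → 2 Cu(s) + Sn2+(aq), so Q = [Sn2+(aq)] / [Cu+(aq)]^2.
Solving for the unknown gives log [Sn2+(aq)] = −1.112, so [Sn2+(aq)] ≈ 0.077 M.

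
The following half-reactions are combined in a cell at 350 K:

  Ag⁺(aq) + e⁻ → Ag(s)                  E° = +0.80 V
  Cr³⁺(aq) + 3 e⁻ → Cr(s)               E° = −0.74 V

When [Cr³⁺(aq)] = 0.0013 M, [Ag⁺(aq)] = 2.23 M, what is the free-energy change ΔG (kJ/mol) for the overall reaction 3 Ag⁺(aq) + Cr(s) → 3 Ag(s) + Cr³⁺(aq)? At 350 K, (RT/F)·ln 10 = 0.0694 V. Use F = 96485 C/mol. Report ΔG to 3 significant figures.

The standard cell potential is +0.80 − (−0.74) = +1.54 V, with n = 3 electrons in the balanced equation.
Q = [Cr³⁺(aq)] / [Ag⁺(aq)]^3 = 0.000117, so log Q = −3.931 and E = +1.54 − (0.0694/3)(−3.931) = +1.6309 V.
Then ΔG = −nFE = −3 × 96485 × +1.6309 J/mol = −472 kJ/mol.

−472 kJ/mol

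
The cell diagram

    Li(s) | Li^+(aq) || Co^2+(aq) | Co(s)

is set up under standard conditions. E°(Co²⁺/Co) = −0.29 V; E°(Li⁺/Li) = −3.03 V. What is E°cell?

By convention the left-hand electrode in cell notation is the anode (oxidation) and the right-hand electrode is the cathode (reduction).
E°cell = E°(right) − E°(left) = −0.29 − (−3.03) = +2.74 V.

+2.74 V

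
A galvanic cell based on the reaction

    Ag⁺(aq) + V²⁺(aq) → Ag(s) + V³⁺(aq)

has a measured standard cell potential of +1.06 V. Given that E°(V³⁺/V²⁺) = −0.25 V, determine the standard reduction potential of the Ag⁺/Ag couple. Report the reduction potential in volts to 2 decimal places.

+0.81 V

In the reaction as written the Ag⁺/Ag couple is reduced (cathode) and V³⁺/V²⁺ is oxidized (anode), so E°cell = E°(Ag⁺/Ag) − E°(V³⁺/V²⁺).
E°(Ag⁺/Ag) = E°cell + E°(anode) = +1.06 + (−0.25) = +0.81 V.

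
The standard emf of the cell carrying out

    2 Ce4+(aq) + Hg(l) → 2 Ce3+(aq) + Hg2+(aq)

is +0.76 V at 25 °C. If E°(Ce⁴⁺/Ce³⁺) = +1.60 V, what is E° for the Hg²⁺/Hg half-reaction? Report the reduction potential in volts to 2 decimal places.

+0.84 V

In the reaction as written the Ce⁴⁺/Ce³⁺ couple is reduced (cathode) and Hg²⁺/Hg is oxidized (anode), so E°cell = E°(Ce⁴⁺/Ce³⁺) − E°(Hg²⁺/Hg).
E°(Hg²⁺/Hg) = E°(cathode) − E°cell = +1.60 − (+0.76) = +0.84 V.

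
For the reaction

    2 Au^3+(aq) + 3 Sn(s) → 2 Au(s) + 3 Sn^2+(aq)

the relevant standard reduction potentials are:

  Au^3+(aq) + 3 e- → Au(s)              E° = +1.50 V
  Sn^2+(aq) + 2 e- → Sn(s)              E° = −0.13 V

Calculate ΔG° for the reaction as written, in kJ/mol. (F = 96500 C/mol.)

−944 kJ/mol

In the reaction as written Au^3+(aq) is reduced, so the Au³⁺/Au couple is the cathode and Sn²⁺/Sn is the anode.
E°cell = +1.50 − (−0.13) = +1.63 V; balancing electrons gives n = 6.
ΔG° = −nFE°cell = −(6)(96500)(+1.63) J/mol = −944 kJ/mol.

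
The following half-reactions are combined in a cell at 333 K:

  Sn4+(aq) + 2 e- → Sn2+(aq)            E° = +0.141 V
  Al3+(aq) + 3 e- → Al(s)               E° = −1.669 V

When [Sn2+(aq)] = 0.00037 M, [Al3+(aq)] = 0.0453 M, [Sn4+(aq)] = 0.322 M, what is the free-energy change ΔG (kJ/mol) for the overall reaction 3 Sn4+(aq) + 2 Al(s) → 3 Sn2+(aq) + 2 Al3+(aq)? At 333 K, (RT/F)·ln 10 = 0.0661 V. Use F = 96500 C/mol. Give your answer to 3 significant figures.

−1120 kJ/mol

E°cell = +0.141 − (−1.669) = +1.810 V; the balanced reaction transfers n = 6 electrons.
The reaction quotient is ([Sn2+(aq)]^3·[Al3+(aq)]^2) / [Sn4+(aq)]^3 = 3.11×10^−12; by Nernst, E = +1.810 − (0.0661/6)(−11.507) = +1.9368 V.
Then ΔG = −nFE = −6 × 96500 × +1.9368 J/mol = −1120 kJ/mol.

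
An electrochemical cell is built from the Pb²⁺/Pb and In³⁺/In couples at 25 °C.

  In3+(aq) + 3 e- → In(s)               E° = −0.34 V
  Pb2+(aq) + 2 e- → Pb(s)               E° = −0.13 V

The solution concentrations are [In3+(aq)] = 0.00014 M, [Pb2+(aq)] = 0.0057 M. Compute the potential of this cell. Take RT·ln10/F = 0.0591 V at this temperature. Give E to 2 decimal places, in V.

+0.22 V

The Pb²⁺/Pb couple has the more positive E°, so it is the cathode; In³⁺/In is the anode.
E°cell = −0.13 − (−0.34) = +0.21 V, with n = 6 electrons transferred.
The balanced reaction is 3 Pb2+(aq) + 2 In(s) → 3 Pb(s) + 2 In3+(aq), so Q = [In3+(aq)]^2 / [Pb2+(aq)]^3 = 0.106 and log Q = −0.975.
By the Nernst equation, E = +0.21 − (0.0591/6)·(−0.975) = +0.22 V.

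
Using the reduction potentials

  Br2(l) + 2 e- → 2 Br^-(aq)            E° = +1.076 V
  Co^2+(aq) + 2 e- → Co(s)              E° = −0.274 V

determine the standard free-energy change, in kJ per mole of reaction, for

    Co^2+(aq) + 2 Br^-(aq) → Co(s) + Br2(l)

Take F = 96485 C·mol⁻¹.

+261 kJ/mol

In the reaction as written Co^2+(aq) is reduced, so the Co²⁺/Co couple is the cathode and Br₂/Br⁻ is the anode.
E°cell = −0.274 − (+1.076) = −1.350 V; balancing electrons gives n = 2.
ΔG° = −nFE°cell = −(2)(96485)(−1.350) J/mol = +261 kJ/mol.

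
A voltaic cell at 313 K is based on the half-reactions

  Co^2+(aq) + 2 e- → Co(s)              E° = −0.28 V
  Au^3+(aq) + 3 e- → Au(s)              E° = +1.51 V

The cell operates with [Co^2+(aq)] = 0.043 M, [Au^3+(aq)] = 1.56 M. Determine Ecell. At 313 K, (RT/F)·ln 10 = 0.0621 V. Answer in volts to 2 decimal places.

The Au³⁺/Au couple has the more positive E°, so it is the cathode; Co²⁺/Co is the anode.
E°cell = +1.51 − (−0.28) = +1.79 V, with n = 6 electrons transferred.
The balanced reaction is 2 Au^3+(aq) + 3 Co(s) → 2 Au(s) + 3 Co^2+(aq), so Q = [Co^2+(aq)]^3 / [Au^3+(aq)]^2 = 3.27×10^−5 and log Q = −4.486.
E = E° − (0.0621/n)·log Q = +1.79 − (0.0621/6)(−4.486) = +1.84 V.

+1.84 V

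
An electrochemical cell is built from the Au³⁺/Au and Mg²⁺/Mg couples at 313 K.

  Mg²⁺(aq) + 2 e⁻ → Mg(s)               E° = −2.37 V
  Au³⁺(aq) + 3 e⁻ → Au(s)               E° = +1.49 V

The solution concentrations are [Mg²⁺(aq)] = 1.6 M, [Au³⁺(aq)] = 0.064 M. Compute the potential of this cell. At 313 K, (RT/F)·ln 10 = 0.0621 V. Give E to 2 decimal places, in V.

Au³⁺/Au is reduced (cathode, E° = +1.49 V) and Mg²⁺/Mg is oxidized (anode).
E°cell = +1.49 − (−2.37) = +3.86 V, with n = 6 electrons transferred.
Balancing gives 2 Au³⁺(aq) + 3 Mg(s) → 2 Au(s) + 3 Mg²⁺(aq); hence Q = [Mg²⁺(aq)]^3 / [Au³⁺(aq)]^2 = 1×10^3 (log Q = 3.000).
By the Nernst equation, E = +3.86 − (0.0621/6)·(3.000) = +3.83 V.

+3.83 V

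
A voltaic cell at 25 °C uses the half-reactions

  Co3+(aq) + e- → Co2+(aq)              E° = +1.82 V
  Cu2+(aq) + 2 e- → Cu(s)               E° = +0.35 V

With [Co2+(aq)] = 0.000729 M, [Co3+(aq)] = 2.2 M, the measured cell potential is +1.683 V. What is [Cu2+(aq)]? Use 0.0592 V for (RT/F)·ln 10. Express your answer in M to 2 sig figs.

The Co³⁺/Co²⁺ couple has the larger reduction potential, so it is the cathode: E°cell = +1.82 − (+0.35) = +1.47 V and n = 2.
Since E = E° − (0.0592/n)·log Q, log Q = n(E° − E)/0.0592 = −7.196.
Balancing electrons gives 2 Co3+(aq) + Cu(s) → 2 Co2+(aq) + Cu2+(aq); thus Q = ([Co2+(aq)]^2·[Cu2+(aq)]) / [Co3+(aq)]^2.
Isolating [Cu2+(aq)] in Q = 10^{−7.196} yields log [Cu2+(aq)] = −0.237, i.e. 0.58 M.

0.58 M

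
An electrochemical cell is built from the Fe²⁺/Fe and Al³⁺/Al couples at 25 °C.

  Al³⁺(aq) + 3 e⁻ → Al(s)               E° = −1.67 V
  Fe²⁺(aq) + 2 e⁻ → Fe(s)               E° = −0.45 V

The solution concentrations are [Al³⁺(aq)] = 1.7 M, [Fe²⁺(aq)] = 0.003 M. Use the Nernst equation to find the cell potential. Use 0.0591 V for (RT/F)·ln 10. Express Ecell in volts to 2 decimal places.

Since E°(Fe²⁺/Fe) > E°(Al³⁺/Al), Fe²⁺/Fe serves as the cathode.
The standard potential is −0.45 − (−1.67) = +1.22 V and the balanced reaction transfers n = 6 electrons.
For the overall reaction 3 Fe²⁺(aq) + 2 Al(s) → 3 Fe(s) + 2 Al³⁺(aq), Q = [Al³⁺(aq)]^2 / [Fe²⁺(aq)]^3 = 1.07×10^8, giving log Q = 8.030.
By the Nernst equation, E = +1.22 − (0.0591/6)·(8.030) = +1.14 V.

+1.14 V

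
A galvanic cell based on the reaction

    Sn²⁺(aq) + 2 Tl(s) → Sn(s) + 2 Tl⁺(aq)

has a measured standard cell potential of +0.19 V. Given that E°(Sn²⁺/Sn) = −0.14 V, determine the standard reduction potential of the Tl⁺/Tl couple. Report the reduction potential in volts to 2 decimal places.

−0.33 V

In the reaction as written the Sn²⁺/Sn couple is reduced (cathode) and Tl⁺/Tl is oxidized (anode), so E°cell = E°(Sn²⁺/Sn) − E°(Tl⁺/Tl).
E°(Tl⁺/Tl) = E°(cathode) − E°cell = −0.14 − (+0.19) = −0.33 V.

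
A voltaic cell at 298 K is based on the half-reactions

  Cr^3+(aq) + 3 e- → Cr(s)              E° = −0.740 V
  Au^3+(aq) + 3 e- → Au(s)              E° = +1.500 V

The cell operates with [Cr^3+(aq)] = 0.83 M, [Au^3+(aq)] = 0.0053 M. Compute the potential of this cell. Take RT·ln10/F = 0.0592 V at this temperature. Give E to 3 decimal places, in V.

The Au³⁺/Au couple has the more positive E°, so it is the cathode; Cr³⁺/Cr is the anode.
The standard potential is +1.500 − (−0.740) = +2.240 V and the balanced reaction transfers n = 3 electrons.
Balancing gives Au^3+(aq) + Cr(s) → Au(s) + Cr^3+(aq); hence Q = [Cr^3+(aq)] / [Au^3+(aq)] = 157 (log Q = 2.195).
By the Nernst equation, E = +2.240 − (0.0592/3)·(2.195) = +2.197 V.

+2.197 V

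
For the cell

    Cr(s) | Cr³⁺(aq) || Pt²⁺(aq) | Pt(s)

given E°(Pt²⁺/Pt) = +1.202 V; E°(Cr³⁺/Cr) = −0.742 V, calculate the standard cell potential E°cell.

+1.944 V

By convention the left-hand electrode in cell notation is the anode (oxidation) and the right-hand electrode is the cathode (reduction).
E°cell = E°(right) − E°(left) = +1.202 − (−0.742) = +1.944 V.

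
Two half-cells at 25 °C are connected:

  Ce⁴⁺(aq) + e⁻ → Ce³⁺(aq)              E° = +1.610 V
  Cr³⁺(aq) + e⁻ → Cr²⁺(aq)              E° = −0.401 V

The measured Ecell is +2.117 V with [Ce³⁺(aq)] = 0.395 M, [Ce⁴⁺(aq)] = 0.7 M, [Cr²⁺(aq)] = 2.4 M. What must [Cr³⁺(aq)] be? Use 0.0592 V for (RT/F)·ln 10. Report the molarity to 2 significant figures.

0.069 M

With Ce⁴⁺/Ce³⁺ at the cathode and Cr³⁺/Cr²⁺ at the anode, E°cell = +1.610 − (−0.401) = +2.011 V (n = 1).
Since E = E° − (0.0592/n)·log Q, log Q = n(E° − E)/0.0592 = −1.791.
Balancing electrons gives Ce⁴⁺(aq) + Cr²⁺(aq) → Ce³⁺(aq) + Cr³⁺(aq); thus Q = ([Ce³⁺(aq)]·[Cr³⁺(aq)]) / ([Ce⁴⁺(aq)]·[Cr²⁺(aq)]).
Substituting the known concentrations and solving, log [Cr³⁺(aq)] = −1.162 and [Cr³⁺(aq)] = 0.069 M.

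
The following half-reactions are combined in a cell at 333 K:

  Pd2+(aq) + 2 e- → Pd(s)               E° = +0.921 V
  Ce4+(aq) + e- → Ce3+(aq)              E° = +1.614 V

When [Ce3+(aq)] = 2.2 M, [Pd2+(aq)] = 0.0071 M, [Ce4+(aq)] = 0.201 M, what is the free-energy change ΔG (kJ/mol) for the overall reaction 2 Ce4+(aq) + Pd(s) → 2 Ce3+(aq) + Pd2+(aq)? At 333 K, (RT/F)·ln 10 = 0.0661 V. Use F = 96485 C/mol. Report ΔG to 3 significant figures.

The standard cell potential is +1.614 − (+0.921) = +0.693 V, with n = 2 electrons in the balanced equation.
The reaction quotient is ([Ce3+(aq)]^2·[Pd2+(aq)]) / [Ce4+(aq)]^2 = 0.851; by Nernst, E = +0.693 − (0.0661/2)(−0.070) = +0.6953 V.
Then ΔG = −nFE = −2 × 96485 × +0.6953 J/mol = −134 kJ/mol.

−134 kJ/mol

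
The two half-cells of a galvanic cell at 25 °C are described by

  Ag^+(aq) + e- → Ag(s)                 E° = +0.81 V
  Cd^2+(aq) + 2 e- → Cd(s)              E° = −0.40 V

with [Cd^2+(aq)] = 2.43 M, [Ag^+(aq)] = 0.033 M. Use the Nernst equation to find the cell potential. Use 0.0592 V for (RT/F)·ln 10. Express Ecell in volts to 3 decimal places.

Ag⁺/Ag is reduced (cathode, E° = +0.81 V) and Cd²⁺/Cd is oxidized (anode).
E°cell = +0.81 − (−0.40) = +1.21 V, with n = 2 electrons transferred.
For the overall reaction 2 Ag^+(aq) + Cd(s) → 2 Ag(s) + Cd^2+(aq), Q = [Cd^2+(aq)] / [Ag^+(aq)]^2 = 2.23×10^3, giving log Q = 3.349.
By the Nernst equation, E = +1.21 − (0.0592/2)·(3.349) = +1.111 V.

+1.111 V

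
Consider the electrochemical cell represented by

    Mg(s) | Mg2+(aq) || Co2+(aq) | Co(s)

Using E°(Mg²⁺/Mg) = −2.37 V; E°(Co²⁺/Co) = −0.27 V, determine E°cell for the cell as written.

+2.10 V

By convention the left-hand electrode in cell notation is the anode (oxidation) and the right-hand electrode is the cathode (reduction).
E°cell = E°(right) − E°(left) = −0.27 − (−2.37) = +2.10 V.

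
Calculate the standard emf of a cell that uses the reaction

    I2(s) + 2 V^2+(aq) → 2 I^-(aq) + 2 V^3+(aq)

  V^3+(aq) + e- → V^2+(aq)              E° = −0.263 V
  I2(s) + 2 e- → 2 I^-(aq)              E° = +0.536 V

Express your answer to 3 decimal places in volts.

+0.799 V

I2(s) gains electrons, so the I₂/I⁻ couple is the cathode; the V³⁺/V²⁺ couple is the anode.
E°cell = E°(cathode) − E°(anode) = +0.536 − (−0.263) = +0.799 V.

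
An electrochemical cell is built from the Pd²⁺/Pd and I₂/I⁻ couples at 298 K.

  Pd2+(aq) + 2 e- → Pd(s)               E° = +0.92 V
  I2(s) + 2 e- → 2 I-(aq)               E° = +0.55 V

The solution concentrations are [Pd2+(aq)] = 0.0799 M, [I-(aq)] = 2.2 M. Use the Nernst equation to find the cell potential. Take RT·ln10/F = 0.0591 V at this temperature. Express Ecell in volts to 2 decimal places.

+0.36 V

The Pd²⁺/Pd couple has the more positive E°, so it is the cathode; I₂/I⁻ is the anode.
E°cell = +0.92 − (+0.55) = +0.37 V, with n = 2 electrons transferred.
For the overall reaction Pd2+(aq) + 2 I-(aq) → Pd(s) + I2(s), Q = 1 / ([Pd2+(aq)]·[I-(aq)]^2) = 2.59, giving log Q = 0.413.
By the Nernst equation, E = +0.37 − (0.0591/2)·(0.413) = +0.36 V.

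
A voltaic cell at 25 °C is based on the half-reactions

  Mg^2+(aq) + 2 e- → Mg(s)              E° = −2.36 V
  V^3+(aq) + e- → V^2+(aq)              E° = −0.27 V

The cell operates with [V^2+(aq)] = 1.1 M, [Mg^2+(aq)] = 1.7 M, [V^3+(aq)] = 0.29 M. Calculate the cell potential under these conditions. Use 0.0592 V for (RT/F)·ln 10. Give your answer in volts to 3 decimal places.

+2.049 V

The V³⁺/V²⁺ couple has the more positive E°, so it is the cathode; Mg²⁺/Mg is the anode.
The standard potential is −0.27 − (−2.36) = +2.09 V and the balanced reaction transfers n = 2 electrons.
Balancing gives 2 V^3+(aq) + Mg(s) → 2 V^2+(aq) + Mg^2+(aq); hence Q = ([V^2+(aq)]^2·[Mg^2+(aq)]) / [V^3+(aq)]^2 = 24.5 (log Q = 1.388).
Applying E = E° − (RT ln10/nF)·log Q gives +2.09 − (0.0592/2)(1.388) = +2.049 V.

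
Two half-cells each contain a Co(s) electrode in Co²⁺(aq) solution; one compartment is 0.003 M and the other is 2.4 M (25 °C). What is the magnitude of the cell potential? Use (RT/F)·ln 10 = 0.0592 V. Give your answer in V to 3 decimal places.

0.086 V

For a concentration cell E°cell = 0, since both electrodes use the same couple.
The compartment with the higher Co²⁺(aq) concentration (2.4 M) acts as the cathode; ions are reduced there and produced at the dilute (0.003 M) anode.
With n = 2, Ecell = −(0.0592/2)·log([dilute]/[conc]) = −(0.0592/2)·log(0.003/2.4) = +0.086 V.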